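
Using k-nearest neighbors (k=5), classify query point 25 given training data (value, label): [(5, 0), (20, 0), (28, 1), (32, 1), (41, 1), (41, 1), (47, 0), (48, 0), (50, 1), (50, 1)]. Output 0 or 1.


Distances from query 25:
Point 28 (class 1): distance = 3
Point 20 (class 0): distance = 5
Point 32 (class 1): distance = 7
Point 41 (class 1): distance = 16
Point 41 (class 1): distance = 16
K=5 nearest neighbors: classes = [1, 0, 1, 1, 1]
Votes for class 1: 4 / 5
Majority vote => class 1

1


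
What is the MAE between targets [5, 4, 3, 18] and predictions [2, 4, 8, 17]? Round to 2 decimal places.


Absolute errors: [3, 0, 5, 1]
Sum of absolute errors = 9
MAE = 9 / 4 = 2.25

2.25


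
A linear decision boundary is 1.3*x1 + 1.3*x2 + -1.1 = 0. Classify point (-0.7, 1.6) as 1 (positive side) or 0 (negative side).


Compute 1.3 * -0.7 + 1.3 * 1.6 + -1.1
= -0.91 + 2.08 + -1.1
= 0.07
Since 0.07 >= 0, the point is on the positive side.

1


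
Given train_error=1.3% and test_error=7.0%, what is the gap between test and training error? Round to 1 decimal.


Generalization gap = test_error - train_error
= 7.0 - 1.3
= 5.7%
A moderate gap.

5.7


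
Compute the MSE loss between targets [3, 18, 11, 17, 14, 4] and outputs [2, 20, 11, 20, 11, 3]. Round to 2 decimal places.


Differences: [1, -2, 0, -3, 3, 1]
Squared errors: [1, 4, 0, 9, 9, 1]
Sum of squared errors = 24
MSE = 24 / 6 = 4.00

4.00


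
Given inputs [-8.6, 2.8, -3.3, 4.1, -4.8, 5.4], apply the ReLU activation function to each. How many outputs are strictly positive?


ReLU(x) = max(0, x) for each element:
ReLU(-8.6) = 0
ReLU(2.8) = 2.8
ReLU(-3.3) = 0
ReLU(4.1) = 4.1
ReLU(-4.8) = 0
ReLU(5.4) = 5.4
Active neurons (>0): 3

3


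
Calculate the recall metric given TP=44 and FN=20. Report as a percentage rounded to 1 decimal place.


Recall = TP / (TP + FN) * 100
= 44 / (44 + 20)
= 44 / 64
= 0.6875
= 68.8%

68.8


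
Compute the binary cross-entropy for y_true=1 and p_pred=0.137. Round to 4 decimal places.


For y=1: Loss = -log(p)
= -log(0.137)
= -(-1.9878)
= 1.9878

1.9878


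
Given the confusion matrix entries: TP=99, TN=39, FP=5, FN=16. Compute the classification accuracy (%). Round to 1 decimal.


Accuracy = (TP + TN) / (TP + TN + FP + FN) * 100
= (99 + 39) / (99 + 39 + 5 + 16)
= 138 / 159
= 0.8679
= 86.8%

86.8


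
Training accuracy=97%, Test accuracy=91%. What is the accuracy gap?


Gap = train_accuracy - test_accuracy
= 97 - 91
= 6%
This moderate gap may indicate mild overfitting.

6


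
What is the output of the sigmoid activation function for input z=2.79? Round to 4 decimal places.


sigmoid(z) = 1 / (1 + exp(-z))
exp(-(2.79)) = exp(-2.79) = 0.0614
1 + 0.0614 = 1.0614
1 / 1.0614 = 0.9421

0.9421


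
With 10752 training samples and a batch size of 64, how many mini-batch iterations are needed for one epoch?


Iterations per epoch = dataset_size / batch_size
= 10752 / 64
= 168

168


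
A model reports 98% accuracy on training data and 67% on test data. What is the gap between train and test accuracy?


Gap = train_accuracy - test_accuracy
= 98 - 67
= 31%
This large gap strongly indicates overfitting.

31


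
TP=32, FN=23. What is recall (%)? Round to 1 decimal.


Recall = TP / (TP + FN) * 100
= 32 / (32 + 23)
= 32 / 55
= 0.5818
= 58.2%

58.2


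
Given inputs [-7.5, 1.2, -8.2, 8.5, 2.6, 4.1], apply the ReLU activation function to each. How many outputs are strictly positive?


ReLU(x) = max(0, x) for each element:
ReLU(-7.5) = 0
ReLU(1.2) = 1.2
ReLU(-8.2) = 0
ReLU(8.5) = 8.5
ReLU(2.6) = 2.6
ReLU(4.1) = 4.1
Active neurons (>0): 4

4


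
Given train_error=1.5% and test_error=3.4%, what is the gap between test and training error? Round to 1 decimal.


Generalization gap = test_error - train_error
= 3.4 - 1.5
= 1.9%
A small gap suggests good generalization.

1.9


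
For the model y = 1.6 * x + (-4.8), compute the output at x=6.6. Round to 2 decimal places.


y = 1.6 * 6.6 + (-4.8)
= 10.56 + (-4.8)
= 5.76

5.76


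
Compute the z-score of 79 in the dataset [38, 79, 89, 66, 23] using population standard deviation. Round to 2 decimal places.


Mean = (38 + 79 + 89 + 66 + 23) / 5 = 59.0
Variance = sum((x_i - mean)^2) / n = 617.2
Std = sqrt(617.2) = 24.8435
Z = (x - mean) / std
= (79 - 59.0) / 24.8435
= 20.0 / 24.8435
= 0.81

0.81


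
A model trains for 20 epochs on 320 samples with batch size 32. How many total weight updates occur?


Iterations per epoch = 320 / 32 = 10
Total updates = iterations_per_epoch * epochs
= 10 * 20
= 200

200


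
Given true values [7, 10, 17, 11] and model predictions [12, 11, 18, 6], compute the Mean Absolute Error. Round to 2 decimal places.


Absolute errors: [5, 1, 1, 5]
Sum of absolute errors = 12
MAE = 12 / 4 = 3.00

3.00


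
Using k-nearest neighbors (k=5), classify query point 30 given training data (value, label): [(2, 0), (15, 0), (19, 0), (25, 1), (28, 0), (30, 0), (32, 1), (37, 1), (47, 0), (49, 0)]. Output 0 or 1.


Distances from query 30:
Point 30 (class 0): distance = 0
Point 28 (class 0): distance = 2
Point 32 (class 1): distance = 2
Point 25 (class 1): distance = 5
Point 37 (class 1): distance = 7
K=5 nearest neighbors: classes = [0, 0, 1, 1, 1]
Votes for class 1: 3 / 5
Majority vote => class 1

1


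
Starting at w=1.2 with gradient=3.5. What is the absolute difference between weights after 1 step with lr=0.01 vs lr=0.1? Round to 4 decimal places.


With lr=0.01: w_new = 1.2 - 0.01 * 3.5 = 1.165
With lr=0.1: w_new = 1.2 - 0.1 * 3.5 = 0.85
Absolute difference = |1.165 - 0.85|
= 0.3150

0.3150


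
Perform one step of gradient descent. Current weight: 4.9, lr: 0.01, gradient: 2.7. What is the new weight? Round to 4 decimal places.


w_new = w_old - lr * gradient
= 4.9 - 0.01 * 2.7
= 4.9 - (0.027)
= 4.8730

4.8730


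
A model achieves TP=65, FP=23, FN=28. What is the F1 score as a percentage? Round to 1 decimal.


Precision = TP / (TP + FP) = 65 / 88 = 0.7386
Recall = TP / (TP + FN) = 65 / 93 = 0.6989
F1 = 2 * P * R / (P + R)
= 2 * 0.7386 * 0.6989 / (0.7386 + 0.6989)
= 1.0325 / 1.4376
= 0.7182
As percentage: 71.8%

71.8


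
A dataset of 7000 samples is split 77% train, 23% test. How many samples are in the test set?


Train samples = 7000 * 77% = 5390
Test samples = 7000 - 5390
= 1610

1610


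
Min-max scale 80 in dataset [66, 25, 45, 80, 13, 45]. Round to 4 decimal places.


Min = 13, Max = 80
Range = 80 - 13 = 67
Scaled = (x - min) / (max - min)
= (80 - 13) / 67
= 67 / 67
= 1.0000

1.0000


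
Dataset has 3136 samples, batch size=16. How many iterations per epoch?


Iterations per epoch = dataset_size / batch_size
= 3136 / 16
= 196

196


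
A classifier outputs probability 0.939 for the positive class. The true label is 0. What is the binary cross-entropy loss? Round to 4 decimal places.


For y=0: Loss = -log(1-p)
= -log(1 - 0.939)
= -log(0.061)
= -(-2.7969)
= 2.7969

2.7969


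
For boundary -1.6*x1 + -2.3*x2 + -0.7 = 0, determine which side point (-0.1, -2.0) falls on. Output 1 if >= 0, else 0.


Compute -1.6 * -0.1 + -2.3 * -2.0 + -0.7
= 0.16 + 4.6 + -0.7
= 4.06
Since 4.06 >= 0, the point is on the positive side.

1


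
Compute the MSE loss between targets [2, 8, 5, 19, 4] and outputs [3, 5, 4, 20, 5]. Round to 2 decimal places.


Differences: [-1, 3, 1, -1, -1]
Squared errors: [1, 9, 1, 1, 1]
Sum of squared errors = 13
MSE = 13 / 5 = 2.60

2.60


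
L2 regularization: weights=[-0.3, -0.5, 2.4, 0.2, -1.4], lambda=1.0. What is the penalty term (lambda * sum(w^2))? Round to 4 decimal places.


Squaring each weight:
(-0.3)^2 = 0.09
(-0.5)^2 = 0.25
2.4^2 = 5.76
0.2^2 = 0.04
(-1.4)^2 = 1.96
Sum of squares = 8.1
Penalty = 1.0 * 8.1 = 8.1000

8.1000


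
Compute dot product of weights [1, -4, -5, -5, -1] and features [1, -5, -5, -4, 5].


Element-wise products:
1 * 1 = 1
-4 * -5 = 20
-5 * -5 = 25
-5 * -4 = 20
-1 * 5 = -5
Sum = 1 + 20 + 25 + 20 + -5
= 61

61


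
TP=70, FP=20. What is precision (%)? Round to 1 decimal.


Precision = TP / (TP + FP) * 100
= 70 / (70 + 20)
= 70 / 90
= 0.7778
= 77.8%

77.8


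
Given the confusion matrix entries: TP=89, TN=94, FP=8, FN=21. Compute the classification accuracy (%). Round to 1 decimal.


Accuracy = (TP + TN) / (TP + TN + FP + FN) * 100
= (89 + 94) / (89 + 94 + 8 + 21)
= 183 / 212
= 0.8632
= 86.3%

86.3


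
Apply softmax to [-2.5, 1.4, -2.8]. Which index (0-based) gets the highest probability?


Softmax is a monotonic transformation, so it preserves the argmax.
We need to find the index of the maximum logit.
Index 0: -2.5
Index 1: 1.4
Index 2: -2.8
Maximum logit = 1.4 at index 1

1


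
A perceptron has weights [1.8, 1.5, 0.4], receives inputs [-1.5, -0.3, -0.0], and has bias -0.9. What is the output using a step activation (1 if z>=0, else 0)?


z = w . x + b
= 1.8*-1.5 + 1.5*-0.3 + 0.4*-0.0 + -0.9
= -2.7 + -0.45 + -0.0 + -0.9
= -3.15 + -0.9
= -4.05
Since z = -4.05 < 0, output = 0

0


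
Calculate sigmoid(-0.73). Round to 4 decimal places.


sigmoid(z) = 1 / (1 + exp(-z))
exp(-(-0.73)) = exp(0.73) = 2.0751
1 + 2.0751 = 3.0751
1 / 3.0751 = 0.3252

0.3252


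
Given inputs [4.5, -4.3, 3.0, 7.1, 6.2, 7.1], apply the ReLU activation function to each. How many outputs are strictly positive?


ReLU(x) = max(0, x) for each element:
ReLU(4.5) = 4.5
ReLU(-4.3) = 0
ReLU(3.0) = 3.0
ReLU(7.1) = 7.1
ReLU(6.2) = 6.2
ReLU(7.1) = 7.1
Active neurons (>0): 5

5


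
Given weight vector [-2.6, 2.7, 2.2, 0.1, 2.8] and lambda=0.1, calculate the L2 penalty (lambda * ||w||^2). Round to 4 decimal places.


Squaring each weight:
(-2.6)^2 = 6.76
2.7^2 = 7.29
2.2^2 = 4.84
0.1^2 = 0.01
2.8^2 = 7.84
Sum of squares = 26.74
Penalty = 0.1 * 26.74 = 2.6740

2.6740


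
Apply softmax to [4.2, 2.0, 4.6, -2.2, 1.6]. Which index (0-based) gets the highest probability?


Softmax is a monotonic transformation, so it preserves the argmax.
We need to find the index of the maximum logit.
Index 0: 4.2
Index 1: 2.0
Index 2: 4.6
Index 3: -2.2
Index 4: 1.6
Maximum logit = 4.6 at index 2

2


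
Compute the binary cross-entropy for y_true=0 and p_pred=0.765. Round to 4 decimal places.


For y=0: Loss = -log(1-p)
= -log(1 - 0.765)
= -log(0.235)
= -(-1.4482)
= 1.4482

1.4482


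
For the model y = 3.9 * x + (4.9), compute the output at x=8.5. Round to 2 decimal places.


y = 3.9 * 8.5 + (4.9)
= 33.15 + (4.9)
= 38.05

38.05


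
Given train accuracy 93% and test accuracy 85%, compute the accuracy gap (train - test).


Gap = train_accuracy - test_accuracy
= 93 - 85
= 8%
This moderate gap may indicate mild overfitting.

8


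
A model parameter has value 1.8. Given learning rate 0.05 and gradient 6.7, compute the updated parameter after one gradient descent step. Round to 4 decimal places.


w_new = w_old - lr * gradient
= 1.8 - 0.05 * 6.7
= 1.8 - (0.335)
= 1.4650

1.4650


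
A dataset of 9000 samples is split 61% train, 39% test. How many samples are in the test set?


Train samples = 9000 * 61% = 5490
Test samples = 9000 - 5490
= 3510

3510


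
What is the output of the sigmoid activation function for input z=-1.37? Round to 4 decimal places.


sigmoid(z) = 1 / (1 + exp(-z))
exp(-(-1.37)) = exp(1.37) = 3.9354
1 + 3.9354 = 4.9354
1 / 4.9354 = 0.2026

0.2026


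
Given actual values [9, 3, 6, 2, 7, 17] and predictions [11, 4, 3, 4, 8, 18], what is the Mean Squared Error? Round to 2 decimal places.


Differences: [-2, -1, 3, -2, -1, -1]
Squared errors: [4, 1, 9, 4, 1, 1]
Sum of squared errors = 20
MSE = 20 / 6 = 3.33

3.33


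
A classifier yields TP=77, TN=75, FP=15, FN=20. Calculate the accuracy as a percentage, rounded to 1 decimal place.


Accuracy = (TP + TN) / (TP + TN + FP + FN) * 100
= (77 + 75) / (77 + 75 + 15 + 20)
= 152 / 187
= 0.8128
= 81.3%

81.3


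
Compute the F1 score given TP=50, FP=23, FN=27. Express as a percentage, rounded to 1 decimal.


Precision = TP / (TP + FP) = 50 / 73 = 0.6849
Recall = TP / (TP + FN) = 50 / 77 = 0.6494
F1 = 2 * P * R / (P + R)
= 2 * 0.6849 * 0.6494 / (0.6849 + 0.6494)
= 0.8895 / 1.3343
= 0.6667
As percentage: 66.7%

66.7


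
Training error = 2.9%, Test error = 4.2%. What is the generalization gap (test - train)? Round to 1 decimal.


Generalization gap = test_error - train_error
= 4.2 - 2.9
= 1.3%
A small gap suggests good generalization.

1.3


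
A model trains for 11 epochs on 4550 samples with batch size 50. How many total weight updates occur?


Iterations per epoch = 4550 / 50 = 91
Total updates = iterations_per_epoch * epochs
= 91 * 11
= 1001

1001


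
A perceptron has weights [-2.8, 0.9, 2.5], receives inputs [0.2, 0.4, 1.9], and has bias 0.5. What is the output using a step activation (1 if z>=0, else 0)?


z = w . x + b
= -2.8*0.2 + 0.9*0.4 + 2.5*1.9 + 0.5
= -0.56 + 0.36 + 4.75 + 0.5
= 4.55 + 0.5
= 5.05
Since z = 5.05 >= 0, output = 1

1


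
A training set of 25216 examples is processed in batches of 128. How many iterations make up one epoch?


Iterations per epoch = dataset_size / batch_size
= 25216 / 128
= 197

197


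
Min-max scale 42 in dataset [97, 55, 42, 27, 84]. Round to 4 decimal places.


Min = 27, Max = 97
Range = 97 - 27 = 70
Scaled = (x - min) / (max - min)
= (42 - 27) / 70
= 15 / 70
= 0.2143

0.2143


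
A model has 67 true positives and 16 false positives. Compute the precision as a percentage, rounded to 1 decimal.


Precision = TP / (TP + FP) * 100
= 67 / (67 + 16)
= 67 / 83
= 0.8072
= 80.7%

80.7


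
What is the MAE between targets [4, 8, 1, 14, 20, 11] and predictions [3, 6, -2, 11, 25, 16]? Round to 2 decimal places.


Absolute errors: [1, 2, 3, 3, 5, 5]
Sum of absolute errors = 19
MAE = 19 / 6 = 3.17

3.17


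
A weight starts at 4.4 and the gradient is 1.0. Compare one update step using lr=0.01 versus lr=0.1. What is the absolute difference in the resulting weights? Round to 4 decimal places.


With lr=0.01: w_new = 4.4 - 0.01 * 1.0 = 4.39
With lr=0.1: w_new = 4.4 - 0.1 * 1.0 = 4.3
Absolute difference = |4.39 - 4.3|
= 0.0900

0.0900


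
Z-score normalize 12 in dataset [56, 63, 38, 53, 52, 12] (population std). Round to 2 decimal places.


Mean = (56 + 63 + 38 + 53 + 52 + 12) / 6 = 45.6667
Variance = sum((x_i - mean)^2) / n = 282.2222
Std = sqrt(282.2222) = 16.7995
Z = (x - mean) / std
= (12 - 45.6667) / 16.7995
= -33.6667 / 16.7995
= -2.00

-2.00


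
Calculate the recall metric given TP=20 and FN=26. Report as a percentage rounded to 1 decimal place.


Recall = TP / (TP + FN) * 100
= 20 / (20 + 26)
= 20 / 46
= 0.4348
= 43.5%

43.5


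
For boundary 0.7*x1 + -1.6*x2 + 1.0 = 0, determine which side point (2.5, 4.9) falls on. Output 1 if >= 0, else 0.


Compute 0.7 * 2.5 + -1.6 * 4.9 + 1.0
= 1.75 + -7.84 + 1.0
= -5.09
Since -5.09 < 0, the point is on the negative side.

0


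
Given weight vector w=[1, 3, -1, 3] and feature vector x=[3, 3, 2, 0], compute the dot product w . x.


Element-wise products:
1 * 3 = 3
3 * 3 = 9
-1 * 2 = -2
3 * 0 = 0
Sum = 3 + 9 + -2 + 0
= 10

10


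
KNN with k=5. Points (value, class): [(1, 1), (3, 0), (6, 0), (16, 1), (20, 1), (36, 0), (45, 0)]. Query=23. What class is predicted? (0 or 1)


Distances from query 23:
Point 20 (class 1): distance = 3
Point 16 (class 1): distance = 7
Point 36 (class 0): distance = 13
Point 6 (class 0): distance = 17
Point 3 (class 0): distance = 20
K=5 nearest neighbors: classes = [1, 1, 0, 0, 0]
Votes for class 1: 2 / 5
Majority vote => class 0

0


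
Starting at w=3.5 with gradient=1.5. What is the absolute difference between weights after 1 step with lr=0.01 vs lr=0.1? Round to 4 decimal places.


With lr=0.01: w_new = 3.5 - 0.01 * 1.5 = 3.485
With lr=0.1: w_new = 3.5 - 0.1 * 1.5 = 3.35
Absolute difference = |3.485 - 3.35|
= 0.1350

0.1350


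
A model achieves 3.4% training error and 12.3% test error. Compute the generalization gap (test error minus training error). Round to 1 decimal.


Generalization gap = test_error - train_error
= 12.3 - 3.4
= 8.9%
A moderate gap.

8.9


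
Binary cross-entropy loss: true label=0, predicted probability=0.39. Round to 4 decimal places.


For y=0: Loss = -log(1-p)
= -log(1 - 0.39)
= -log(0.61)
= -(-0.4943)
= 0.4943

0.4943


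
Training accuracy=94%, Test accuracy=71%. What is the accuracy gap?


Gap = train_accuracy - test_accuracy
= 94 - 71
= 23%
This large gap strongly indicates overfitting.

23


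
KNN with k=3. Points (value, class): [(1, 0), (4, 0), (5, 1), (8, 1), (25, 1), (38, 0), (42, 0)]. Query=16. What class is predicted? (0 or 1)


Distances from query 16:
Point 8 (class 1): distance = 8
Point 25 (class 1): distance = 9
Point 5 (class 1): distance = 11
K=3 nearest neighbors: classes = [1, 1, 1]
Votes for class 1: 3 / 3
Majority vote => class 1

1


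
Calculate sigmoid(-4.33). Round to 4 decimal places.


sigmoid(z) = 1 / (1 + exp(-z))
exp(-(-4.33)) = exp(4.33) = 75.9443
1 + 75.9443 = 76.9443
1 / 76.9443 = 0.0130

0.0130


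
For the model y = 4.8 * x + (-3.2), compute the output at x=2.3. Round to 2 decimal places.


y = 4.8 * 2.3 + (-3.2)
= 11.04 + (-3.2)
= 7.84

7.84


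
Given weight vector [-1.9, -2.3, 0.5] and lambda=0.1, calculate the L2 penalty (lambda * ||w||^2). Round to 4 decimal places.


Squaring each weight:
(-1.9)^2 = 3.61
(-2.3)^2 = 5.29
0.5^2 = 0.25
Sum of squares = 9.15
Penalty = 0.1 * 9.15 = 0.9150

0.9150


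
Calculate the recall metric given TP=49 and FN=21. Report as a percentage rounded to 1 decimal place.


Recall = TP / (TP + FN) * 100
= 49 / (49 + 21)
= 49 / 70
= 0.7
= 70.0%

70.0


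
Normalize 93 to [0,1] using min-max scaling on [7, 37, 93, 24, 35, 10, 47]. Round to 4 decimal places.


Min = 7, Max = 93
Range = 93 - 7 = 86
Scaled = (x - min) / (max - min)
= (93 - 7) / 86
= 86 / 86
= 1.0000

1.0000


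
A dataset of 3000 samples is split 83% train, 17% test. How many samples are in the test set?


Train samples = 3000 * 83% = 2490
Test samples = 3000 - 2490
= 510

510


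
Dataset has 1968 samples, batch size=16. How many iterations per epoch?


Iterations per epoch = dataset_size / batch_size
= 1968 / 16
= 123

123


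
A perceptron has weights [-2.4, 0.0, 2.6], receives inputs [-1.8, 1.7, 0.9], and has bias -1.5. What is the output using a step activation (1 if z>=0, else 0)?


z = w . x + b
= -2.4*-1.8 + 0.0*1.7 + 2.6*0.9 + -1.5
= 4.32 + 0.0 + 2.34 + -1.5
= 6.66 + -1.5
= 5.16
Since z = 5.16 >= 0, output = 1

1


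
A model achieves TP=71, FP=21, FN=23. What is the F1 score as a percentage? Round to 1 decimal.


Precision = TP / (TP + FP) = 71 / 92 = 0.7717
Recall = TP / (TP + FN) = 71 / 94 = 0.7553
F1 = 2 * P * R / (P + R)
= 2 * 0.7717 * 0.7553 / (0.7717 + 0.7553)
= 1.1658 / 1.5271
= 0.7634
As percentage: 76.3%

76.3


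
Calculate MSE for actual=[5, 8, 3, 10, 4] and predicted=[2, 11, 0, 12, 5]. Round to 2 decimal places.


Differences: [3, -3, 3, -2, -1]
Squared errors: [9, 9, 9, 4, 1]
Sum of squared errors = 32
MSE = 32 / 5 = 6.40

6.40


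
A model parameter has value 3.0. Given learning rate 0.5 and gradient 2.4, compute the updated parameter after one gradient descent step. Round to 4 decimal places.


w_new = w_old - lr * gradient
= 3.0 - 0.5 * 2.4
= 3.0 - (1.2)
= 1.8000

1.8000


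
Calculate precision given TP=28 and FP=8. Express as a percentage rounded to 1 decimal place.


Precision = TP / (TP + FP) * 100
= 28 / (28 + 8)
= 28 / 36
= 0.7778
= 77.8%

77.8


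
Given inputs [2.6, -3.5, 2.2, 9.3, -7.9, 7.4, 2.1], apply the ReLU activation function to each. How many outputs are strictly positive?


ReLU(x) = max(0, x) for each element:
ReLU(2.6) = 2.6
ReLU(-3.5) = 0
ReLU(2.2) = 2.2
ReLU(9.3) = 9.3
ReLU(-7.9) = 0
ReLU(7.4) = 7.4
ReLU(2.1) = 2.1
Active neurons (>0): 5

5


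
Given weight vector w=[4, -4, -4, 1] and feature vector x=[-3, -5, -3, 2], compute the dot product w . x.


Element-wise products:
4 * -3 = -12
-4 * -5 = 20
-4 * -3 = 12
1 * 2 = 2
Sum = -12 + 20 + 12 + 2
= 22

22


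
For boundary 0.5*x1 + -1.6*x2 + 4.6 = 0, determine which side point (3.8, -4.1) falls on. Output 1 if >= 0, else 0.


Compute 0.5 * 3.8 + -1.6 * -4.1 + 4.6
= 1.9 + 6.56 + 4.6
= 13.06
Since 13.06 >= 0, the point is on the positive side.

1


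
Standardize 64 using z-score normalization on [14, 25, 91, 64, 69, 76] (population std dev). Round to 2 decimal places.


Mean = (14 + 25 + 91 + 64 + 69 + 76) / 6 = 56.5
Variance = sum((x_i - mean)^2) / n = 763.5833
Std = sqrt(763.5833) = 27.633
Z = (x - mean) / std
= (64 - 56.5) / 27.633
= 7.5 / 27.633
= 0.27

0.27


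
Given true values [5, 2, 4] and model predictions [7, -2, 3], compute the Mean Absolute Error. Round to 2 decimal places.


Absolute errors: [2, 4, 1]
Sum of absolute errors = 7
MAE = 7 / 3 = 2.33

2.33


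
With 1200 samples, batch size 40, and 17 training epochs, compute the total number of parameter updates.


Iterations per epoch = 1200 / 40 = 30
Total updates = iterations_per_epoch * epochs
= 30 * 17
= 510

510


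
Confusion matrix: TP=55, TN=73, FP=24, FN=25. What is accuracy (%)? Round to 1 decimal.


Accuracy = (TP + TN) / (TP + TN + FP + FN) * 100
= (55 + 73) / (55 + 73 + 24 + 25)
= 128 / 177
= 0.7232
= 72.3%

72.3


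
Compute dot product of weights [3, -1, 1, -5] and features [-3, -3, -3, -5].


Element-wise products:
3 * -3 = -9
-1 * -3 = 3
1 * -3 = -3
-5 * -5 = 25
Sum = -9 + 3 + -3 + 25
= 16

16


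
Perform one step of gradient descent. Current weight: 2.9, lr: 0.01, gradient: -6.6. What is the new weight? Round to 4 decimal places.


w_new = w_old - lr * gradient
= 2.9 - 0.01 * -6.6
= 2.9 - (-0.066)
= 2.9660

2.9660


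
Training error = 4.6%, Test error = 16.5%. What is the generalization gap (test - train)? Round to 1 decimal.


Generalization gap = test_error - train_error
= 16.5 - 4.6
= 11.9%
A large gap suggests overfitting.

11.9


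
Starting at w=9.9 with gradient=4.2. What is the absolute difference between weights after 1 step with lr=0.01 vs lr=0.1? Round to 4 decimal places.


With lr=0.01: w_new = 9.9 - 0.01 * 4.2 = 9.858
With lr=0.1: w_new = 9.9 - 0.1 * 4.2 = 9.48
Absolute difference = |9.858 - 9.48|
= 0.3780

0.3780


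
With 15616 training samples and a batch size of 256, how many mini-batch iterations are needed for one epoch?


Iterations per epoch = dataset_size / batch_size
= 15616 / 256
= 61

61


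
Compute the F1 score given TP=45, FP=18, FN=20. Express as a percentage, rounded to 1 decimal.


Precision = TP / (TP + FP) = 45 / 63 = 0.7143
Recall = TP / (TP + FN) = 45 / 65 = 0.6923
F1 = 2 * P * R / (P + R)
= 2 * 0.7143 * 0.6923 / (0.7143 + 0.6923)
= 0.989 / 1.4066
= 0.7031
As percentage: 70.3%

70.3


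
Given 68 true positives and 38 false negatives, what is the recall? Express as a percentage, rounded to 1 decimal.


Recall = TP / (TP + FN) * 100
= 68 / (68 + 38)
= 68 / 106
= 0.6415
= 64.2%

64.2


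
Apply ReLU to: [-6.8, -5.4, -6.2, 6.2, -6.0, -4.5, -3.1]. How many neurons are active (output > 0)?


ReLU(x) = max(0, x) for each element:
ReLU(-6.8) = 0
ReLU(-5.4) = 0
ReLU(-6.2) = 0
ReLU(6.2) = 6.2
ReLU(-6.0) = 0
ReLU(-4.5) = 0
ReLU(-3.1) = 0
Active neurons (>0): 1

1


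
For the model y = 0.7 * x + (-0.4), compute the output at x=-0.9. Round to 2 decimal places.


y = 0.7 * -0.9 + (-0.4)
= -0.63 + (-0.4)
= -1.03

-1.03


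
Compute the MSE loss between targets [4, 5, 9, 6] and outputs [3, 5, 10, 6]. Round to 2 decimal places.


Differences: [1, 0, -1, 0]
Squared errors: [1, 0, 1, 0]
Sum of squared errors = 2
MSE = 2 / 4 = 0.50

0.50


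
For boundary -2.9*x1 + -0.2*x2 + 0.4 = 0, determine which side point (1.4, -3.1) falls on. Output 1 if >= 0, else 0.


Compute -2.9 * 1.4 + -0.2 * -3.1 + 0.4
= -4.06 + 0.62 + 0.4
= -3.04
Since -3.04 < 0, the point is on the negative side.

0


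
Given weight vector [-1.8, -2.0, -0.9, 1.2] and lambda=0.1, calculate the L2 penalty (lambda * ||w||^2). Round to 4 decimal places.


Squaring each weight:
(-1.8)^2 = 3.24
(-2.0)^2 = 4.0
(-0.9)^2 = 0.81
1.2^2 = 1.44
Sum of squares = 9.49
Penalty = 0.1 * 9.49 = 0.9490

0.9490


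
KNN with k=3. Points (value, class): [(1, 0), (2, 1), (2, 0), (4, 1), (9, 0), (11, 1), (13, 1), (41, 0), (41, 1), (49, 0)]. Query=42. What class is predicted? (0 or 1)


Distances from query 42:
Point 41 (class 0): distance = 1
Point 41 (class 1): distance = 1
Point 49 (class 0): distance = 7
K=3 nearest neighbors: classes = [0, 1, 0]
Votes for class 1: 1 / 3
Majority vote => class 0

0


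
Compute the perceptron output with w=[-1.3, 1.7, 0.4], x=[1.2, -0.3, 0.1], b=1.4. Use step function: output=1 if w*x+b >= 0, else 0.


z = w . x + b
= -1.3*1.2 + 1.7*-0.3 + 0.4*0.1 + 1.4
= -1.56 + -0.51 + 0.04 + 1.4
= -2.03 + 1.4
= -0.63
Since z = -0.63 < 0, output = 0

0


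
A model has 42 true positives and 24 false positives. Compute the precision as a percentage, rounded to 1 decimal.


Precision = TP / (TP + FP) * 100
= 42 / (42 + 24)
= 42 / 66
= 0.6364
= 63.6%

63.6


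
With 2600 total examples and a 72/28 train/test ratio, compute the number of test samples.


Train samples = 2600 * 72% = 1872
Test samples = 2600 - 1872
= 728

728


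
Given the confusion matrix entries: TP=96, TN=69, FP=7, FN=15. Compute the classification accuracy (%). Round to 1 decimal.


Accuracy = (TP + TN) / (TP + TN + FP + FN) * 100
= (96 + 69) / (96 + 69 + 7 + 15)
= 165 / 187
= 0.8824
= 88.2%

88.2


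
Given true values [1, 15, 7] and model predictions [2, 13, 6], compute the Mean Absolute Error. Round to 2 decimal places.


Absolute errors: [1, 2, 1]
Sum of absolute errors = 4
MAE = 4 / 3 = 1.33

1.33


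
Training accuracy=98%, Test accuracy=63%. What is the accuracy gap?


Gap = train_accuracy - test_accuracy
= 98 - 63
= 35%
This large gap strongly indicates overfitting.

35


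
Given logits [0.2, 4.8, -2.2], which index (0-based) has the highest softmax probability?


Softmax is a monotonic transformation, so it preserves the argmax.
We need to find the index of the maximum logit.
Index 0: 0.2
Index 1: 4.8
Index 2: -2.2
Maximum logit = 4.8 at index 1

1


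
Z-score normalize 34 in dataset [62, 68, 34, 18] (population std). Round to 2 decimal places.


Mean = (62 + 68 + 34 + 18) / 4 = 45.5
Variance = sum((x_i - mean)^2) / n = 416.75
Std = sqrt(416.75) = 20.4145
Z = (x - mean) / std
= (34 - 45.5) / 20.4145
= -11.5 / 20.4145
= -0.56

-0.56


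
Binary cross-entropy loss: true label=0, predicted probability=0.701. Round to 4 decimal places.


For y=0: Loss = -log(1-p)
= -log(1 - 0.701)
= -log(0.299)
= -(-1.2073)
= 1.2073

1.2073


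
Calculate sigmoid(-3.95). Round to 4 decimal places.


sigmoid(z) = 1 / (1 + exp(-z))
exp(-(-3.95)) = exp(3.95) = 51.9354
1 + 51.9354 = 52.9354
1 / 52.9354 = 0.0189

0.0189


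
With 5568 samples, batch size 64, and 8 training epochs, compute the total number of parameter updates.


Iterations per epoch = 5568 / 64 = 87
Total updates = iterations_per_epoch * epochs
= 87 * 8
= 696

696


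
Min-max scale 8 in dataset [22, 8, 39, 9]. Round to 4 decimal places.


Min = 8, Max = 39
Range = 39 - 8 = 31
Scaled = (x - min) / (max - min)
= (8 - 8) / 31
= 0 / 31
= 0.0000

0.0000


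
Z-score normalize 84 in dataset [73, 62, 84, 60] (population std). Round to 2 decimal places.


Mean = (73 + 62 + 84 + 60) / 4 = 69.75
Variance = sum((x_i - mean)^2) / n = 92.1875
Std = sqrt(92.1875) = 9.6014
Z = (x - mean) / std
= (84 - 69.75) / 9.6014
= 14.25 / 9.6014
= 1.48

1.48


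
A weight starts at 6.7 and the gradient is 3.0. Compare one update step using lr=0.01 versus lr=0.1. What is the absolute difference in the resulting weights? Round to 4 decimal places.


With lr=0.01: w_new = 6.7 - 0.01 * 3.0 = 6.67
With lr=0.1: w_new = 6.7 - 0.1 * 3.0 = 6.4
Absolute difference = |6.67 - 6.4|
= 0.2700

0.2700


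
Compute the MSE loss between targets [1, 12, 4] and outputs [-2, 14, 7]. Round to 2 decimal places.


Differences: [3, -2, -3]
Squared errors: [9, 4, 9]
Sum of squared errors = 22
MSE = 22 / 3 = 7.33

7.33


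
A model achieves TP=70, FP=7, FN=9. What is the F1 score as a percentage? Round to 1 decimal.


Precision = TP / (TP + FP) = 70 / 77 = 0.9091
Recall = TP / (TP + FN) = 70 / 79 = 0.8861
F1 = 2 * P * R / (P + R)
= 2 * 0.9091 * 0.8861 / (0.9091 + 0.8861)
= 1.611 / 1.7952
= 0.8974
As percentage: 89.7%

89.7


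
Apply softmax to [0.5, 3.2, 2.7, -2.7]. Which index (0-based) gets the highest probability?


Softmax is a monotonic transformation, so it preserves the argmax.
We need to find the index of the maximum logit.
Index 0: 0.5
Index 1: 3.2
Index 2: 2.7
Index 3: -2.7
Maximum logit = 3.2 at index 1

1


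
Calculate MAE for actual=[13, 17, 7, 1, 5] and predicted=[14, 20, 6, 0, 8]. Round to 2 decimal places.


Absolute errors: [1, 3, 1, 1, 3]
Sum of absolute errors = 9
MAE = 9 / 5 = 1.80

1.80


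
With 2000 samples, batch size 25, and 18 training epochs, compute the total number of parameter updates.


Iterations per epoch = 2000 / 25 = 80
Total updates = iterations_per_epoch * epochs
= 80 * 18
= 1440

1440


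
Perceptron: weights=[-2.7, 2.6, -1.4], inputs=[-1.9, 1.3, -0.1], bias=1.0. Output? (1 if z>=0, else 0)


z = w . x + b
= -2.7*-1.9 + 2.6*1.3 + -1.4*-0.1 + 1.0
= 5.13 + 3.38 + 0.14 + 1.0
= 8.65 + 1.0
= 9.65
Since z = 9.65 >= 0, output = 1

1


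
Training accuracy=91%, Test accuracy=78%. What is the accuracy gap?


Gap = train_accuracy - test_accuracy
= 91 - 78
= 13%
This gap suggests the model is overfitting.

13


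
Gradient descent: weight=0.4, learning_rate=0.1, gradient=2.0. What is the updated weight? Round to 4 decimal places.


w_new = w_old - lr * gradient
= 0.4 - 0.1 * 2.0
= 0.4 - (0.2)
= 0.2000

0.2000


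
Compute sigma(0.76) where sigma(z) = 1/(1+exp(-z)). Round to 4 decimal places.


sigmoid(z) = 1 / (1 + exp(-z))
exp(-(0.76)) = exp(-0.76) = 0.4677
1 + 0.4677 = 1.4677
1 / 1.4677 = 0.6814

0.6814


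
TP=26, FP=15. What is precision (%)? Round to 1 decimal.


Precision = TP / (TP + FP) * 100
= 26 / (26 + 15)
= 26 / 41
= 0.6341
= 63.4%

63.4


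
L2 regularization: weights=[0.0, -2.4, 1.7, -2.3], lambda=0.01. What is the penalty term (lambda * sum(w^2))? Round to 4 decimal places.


Squaring each weight:
0.0^2 = 0.0
(-2.4)^2 = 5.76
1.7^2 = 2.89
(-2.3)^2 = 5.29
Sum of squares = 13.94
Penalty = 0.01 * 13.94 = 0.1394

0.1394


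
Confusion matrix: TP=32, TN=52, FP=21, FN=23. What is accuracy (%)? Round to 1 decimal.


Accuracy = (TP + TN) / (TP + TN + FP + FN) * 100
= (32 + 52) / (32 + 52 + 21 + 23)
= 84 / 128
= 0.6562
= 65.6%

65.6


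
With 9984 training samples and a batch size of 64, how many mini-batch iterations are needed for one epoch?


Iterations per epoch = dataset_size / batch_size
= 9984 / 64
= 156

156


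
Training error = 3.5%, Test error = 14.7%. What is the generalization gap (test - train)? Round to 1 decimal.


Generalization gap = test_error - train_error
= 14.7 - 3.5
= 11.2%
A large gap suggests overfitting.

11.2


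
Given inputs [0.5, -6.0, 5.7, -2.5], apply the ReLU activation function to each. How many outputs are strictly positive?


ReLU(x) = max(0, x) for each element:
ReLU(0.5) = 0.5
ReLU(-6.0) = 0
ReLU(5.7) = 5.7
ReLU(-2.5) = 0
Active neurons (>0): 2

2


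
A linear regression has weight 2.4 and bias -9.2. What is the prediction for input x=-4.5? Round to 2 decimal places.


y = 2.4 * -4.5 + (-9.2)
= -10.8 + (-9.2)
= -20.00

-20.00


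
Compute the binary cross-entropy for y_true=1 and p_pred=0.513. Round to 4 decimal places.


For y=1: Loss = -log(p)
= -log(0.513)
= -(-0.6675)
= 0.6675

0.6675


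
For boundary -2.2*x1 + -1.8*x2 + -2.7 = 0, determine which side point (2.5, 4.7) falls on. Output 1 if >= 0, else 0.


Compute -2.2 * 2.5 + -1.8 * 4.7 + -2.7
= -5.5 + -8.46 + -2.7
= -16.66
Since -16.66 < 0, the point is on the negative side.

0


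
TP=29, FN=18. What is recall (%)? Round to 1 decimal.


Recall = TP / (TP + FN) * 100
= 29 / (29 + 18)
= 29 / 47
= 0.617
= 61.7%

61.7


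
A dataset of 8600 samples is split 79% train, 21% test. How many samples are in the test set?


Train samples = 8600 * 79% = 6794
Test samples = 8600 - 6794
= 1806

1806


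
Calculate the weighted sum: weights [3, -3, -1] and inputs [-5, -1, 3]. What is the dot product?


Element-wise products:
3 * -5 = -15
-3 * -1 = 3
-1 * 3 = -3
Sum = -15 + 3 + -3
= -15

-15


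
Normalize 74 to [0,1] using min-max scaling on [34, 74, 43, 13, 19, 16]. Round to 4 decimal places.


Min = 13, Max = 74
Range = 74 - 13 = 61
Scaled = (x - min) / (max - min)
= (74 - 13) / 61
= 61 / 61
= 1.0000

1.0000


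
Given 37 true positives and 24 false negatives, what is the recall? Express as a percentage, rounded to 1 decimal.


Recall = TP / (TP + FN) * 100
= 37 / (37 + 24)
= 37 / 61
= 0.6066
= 60.7%

60.7


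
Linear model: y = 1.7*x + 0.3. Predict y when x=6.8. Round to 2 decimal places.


y = 1.7 * 6.8 + (0.3)
= 11.56 + (0.3)
= 11.86

11.86


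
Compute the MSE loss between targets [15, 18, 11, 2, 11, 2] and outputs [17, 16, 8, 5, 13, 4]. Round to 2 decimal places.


Differences: [-2, 2, 3, -3, -2, -2]
Squared errors: [4, 4, 9, 9, 4, 4]
Sum of squared errors = 34
MSE = 34 / 6 = 5.67

5.67


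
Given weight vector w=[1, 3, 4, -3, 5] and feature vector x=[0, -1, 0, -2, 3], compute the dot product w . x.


Element-wise products:
1 * 0 = 0
3 * -1 = -3
4 * 0 = 0
-3 * -2 = 6
5 * 3 = 15
Sum = 0 + -3 + 0 + 6 + 15
= 18

18


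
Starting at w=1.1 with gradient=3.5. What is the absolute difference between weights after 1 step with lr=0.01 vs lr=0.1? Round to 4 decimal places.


With lr=0.01: w_new = 1.1 - 0.01 * 3.5 = 1.065
With lr=0.1: w_new = 1.1 - 0.1 * 3.5 = 0.75
Absolute difference = |1.065 - 0.75|
= 0.3150

0.3150


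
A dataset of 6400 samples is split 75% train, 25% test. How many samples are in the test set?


Train samples = 6400 * 75% = 4800
Test samples = 6400 - 4800
= 1600

1600


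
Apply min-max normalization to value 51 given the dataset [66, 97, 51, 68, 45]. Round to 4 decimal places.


Min = 45, Max = 97
Range = 97 - 45 = 52
Scaled = (x - min) / (max - min)
= (51 - 45) / 52
= 6 / 52
= 0.1154

0.1154


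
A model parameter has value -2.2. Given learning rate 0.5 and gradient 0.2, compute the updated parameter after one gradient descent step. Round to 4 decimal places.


w_new = w_old - lr * gradient
= -2.2 - 0.5 * 0.2
= -2.2 - (0.1)
= -2.3000

-2.3000


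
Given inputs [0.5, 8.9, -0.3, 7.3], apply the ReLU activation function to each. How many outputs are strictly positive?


ReLU(x) = max(0, x) for each element:
ReLU(0.5) = 0.5
ReLU(8.9) = 8.9
ReLU(-0.3) = 0
ReLU(7.3) = 7.3
Active neurons (>0): 3

3


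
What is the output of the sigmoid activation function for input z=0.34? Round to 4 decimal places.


sigmoid(z) = 1 / (1 + exp(-z))
exp(-(0.34)) = exp(-0.34) = 0.7118
1 + 0.7118 = 1.7118
1 / 1.7118 = 0.5842

0.5842


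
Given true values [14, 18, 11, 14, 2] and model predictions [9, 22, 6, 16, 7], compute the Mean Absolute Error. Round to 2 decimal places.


Absolute errors: [5, 4, 5, 2, 5]
Sum of absolute errors = 21
MAE = 21 / 5 = 4.20

4.20


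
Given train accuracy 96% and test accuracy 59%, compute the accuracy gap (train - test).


Gap = train_accuracy - test_accuracy
= 96 - 59
= 37%
This large gap strongly indicates overfitting.

37


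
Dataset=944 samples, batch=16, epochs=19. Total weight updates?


Iterations per epoch = 944 / 16 = 59
Total updates = iterations_per_epoch * epochs
= 59 * 19
= 1121

1121


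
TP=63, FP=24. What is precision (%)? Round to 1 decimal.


Precision = TP / (TP + FP) * 100
= 63 / (63 + 24)
= 63 / 87
= 0.7241
= 72.4%

72.4


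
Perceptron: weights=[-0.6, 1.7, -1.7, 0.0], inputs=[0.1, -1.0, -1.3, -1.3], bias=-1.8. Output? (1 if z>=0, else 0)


z = w . x + b
= -0.6*0.1 + 1.7*-1.0 + -1.7*-1.3 + 0.0*-1.3 + -1.8
= -0.06 + -1.7 + 2.21 + -0.0 + -1.8
= 0.45 + -1.8
= -1.35
Since z = -1.35 < 0, output = 0

0


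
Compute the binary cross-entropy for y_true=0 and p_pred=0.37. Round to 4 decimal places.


For y=0: Loss = -log(1-p)
= -log(1 - 0.37)
= -log(0.63)
= -(-0.462)
= 0.4620

0.4620


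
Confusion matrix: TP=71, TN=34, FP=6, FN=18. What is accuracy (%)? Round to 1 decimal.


Accuracy = (TP + TN) / (TP + TN + FP + FN) * 100
= (71 + 34) / (71 + 34 + 6 + 18)
= 105 / 129
= 0.814
= 81.4%

81.4


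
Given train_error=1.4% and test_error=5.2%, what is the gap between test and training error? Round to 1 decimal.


Generalization gap = test_error - train_error
= 5.2 - 1.4
= 3.8%
A moderate gap.

3.8


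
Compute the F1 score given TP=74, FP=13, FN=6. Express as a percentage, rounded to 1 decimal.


Precision = TP / (TP + FP) = 74 / 87 = 0.8506
Recall = TP / (TP + FN) = 74 / 80 = 0.925
F1 = 2 * P * R / (P + R)
= 2 * 0.8506 * 0.925 / (0.8506 + 0.925)
= 1.5736 / 1.7756
= 0.8862
As percentage: 88.6%

88.6


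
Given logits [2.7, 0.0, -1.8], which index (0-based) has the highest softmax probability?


Softmax is a monotonic transformation, so it preserves the argmax.
We need to find the index of the maximum logit.
Index 0: 2.7
Index 1: 0.0
Index 2: -1.8
Maximum logit = 2.7 at index 0

0


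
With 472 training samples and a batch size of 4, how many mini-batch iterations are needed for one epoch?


Iterations per epoch = dataset_size / batch_size
= 472 / 4
= 118

118


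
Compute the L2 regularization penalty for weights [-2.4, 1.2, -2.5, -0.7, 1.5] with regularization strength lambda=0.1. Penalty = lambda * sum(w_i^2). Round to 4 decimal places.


Squaring each weight:
(-2.4)^2 = 5.76
1.2^2 = 1.44
(-2.5)^2 = 6.25
(-0.7)^2 = 0.49
1.5^2 = 2.25
Sum of squares = 16.19
Penalty = 0.1 * 16.19 = 1.6190

1.6190


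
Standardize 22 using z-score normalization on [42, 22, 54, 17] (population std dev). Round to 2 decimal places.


Mean = (42 + 22 + 54 + 17) / 4 = 33.75
Variance = sum((x_i - mean)^2) / n = 224.1875
Std = sqrt(224.1875) = 14.9729
Z = (x - mean) / std
= (22 - 33.75) / 14.9729
= -11.75 / 14.9729
= -0.78

-0.78


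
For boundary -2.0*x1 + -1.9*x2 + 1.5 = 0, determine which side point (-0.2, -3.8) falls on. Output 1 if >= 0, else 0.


Compute -2.0 * -0.2 + -1.9 * -3.8 + 1.5
= 0.4 + 7.22 + 1.5
= 9.12
Since 9.12 >= 0, the point is on the positive side.

1


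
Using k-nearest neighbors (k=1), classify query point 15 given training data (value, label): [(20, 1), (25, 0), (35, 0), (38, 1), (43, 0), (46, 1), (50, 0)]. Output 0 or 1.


Distances from query 15:
Point 20 (class 1): distance = 5
K=1 nearest neighbors: classes = [1]
Votes for class 1: 1 / 1
Majority vote => class 1

1


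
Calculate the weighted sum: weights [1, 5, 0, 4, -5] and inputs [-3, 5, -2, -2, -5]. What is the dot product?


Element-wise products:
1 * -3 = -3
5 * 5 = 25
0 * -2 = 0
4 * -2 = -8
-5 * -5 = 25
Sum = -3 + 25 + 0 + -8 + 25
= 39

39


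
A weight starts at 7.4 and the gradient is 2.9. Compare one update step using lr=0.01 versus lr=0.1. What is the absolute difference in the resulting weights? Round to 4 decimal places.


With lr=0.01: w_new = 7.4 - 0.01 * 2.9 = 7.371
With lr=0.1: w_new = 7.4 - 0.1 * 2.9 = 7.11
Absolute difference = |7.371 - 7.11|
= 0.2610

0.2610


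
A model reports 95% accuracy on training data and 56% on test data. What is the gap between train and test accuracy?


Gap = train_accuracy - test_accuracy
= 95 - 56
= 39%
This large gap strongly indicates overfitting.

39


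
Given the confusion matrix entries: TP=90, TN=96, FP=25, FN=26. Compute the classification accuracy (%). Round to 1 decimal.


Accuracy = (TP + TN) / (TP + TN + FP + FN) * 100
= (90 + 96) / (90 + 96 + 25 + 26)
= 186 / 237
= 0.7848
= 78.5%

78.5
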